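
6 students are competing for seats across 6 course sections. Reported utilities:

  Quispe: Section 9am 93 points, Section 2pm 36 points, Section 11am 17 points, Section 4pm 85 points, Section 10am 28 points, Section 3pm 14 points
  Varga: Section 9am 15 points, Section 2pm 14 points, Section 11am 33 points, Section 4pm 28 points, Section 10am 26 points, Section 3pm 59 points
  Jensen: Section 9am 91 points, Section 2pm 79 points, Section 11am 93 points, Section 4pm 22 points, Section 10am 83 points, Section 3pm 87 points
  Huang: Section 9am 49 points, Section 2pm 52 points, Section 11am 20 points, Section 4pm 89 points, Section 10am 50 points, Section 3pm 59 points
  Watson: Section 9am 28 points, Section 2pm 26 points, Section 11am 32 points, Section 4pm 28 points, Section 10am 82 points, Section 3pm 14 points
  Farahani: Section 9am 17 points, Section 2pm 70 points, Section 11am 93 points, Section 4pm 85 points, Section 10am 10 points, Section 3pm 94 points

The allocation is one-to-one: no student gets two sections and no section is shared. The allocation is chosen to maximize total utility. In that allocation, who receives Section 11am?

Treat this as an assignment problem: match each student to one section.
Optimal: Quispe→Section 9am (93 points), Varga→Section 3pm (59 points), Jensen→Section 2pm (79 points), Huang→Section 4pm (89 points), Watson→Section 10am (82 points), Farahani→Section 11am (93 points) — total 93+59+79+89+82+93 = 495 points.
Next-best assignment: Quispe→Section 9am, Varga→Section 3pm, Jensen→Section 11am, Huang→Section 4pm, Watson→Section 10am, Farahani→Section 2pm = 486 points.
Farahani's own top section is Section 3pm (94 points), but forcing Farahani→Section 3pm and reassigning the rest optimally gives only 470 points — worse by 25.

Farahani receives Section 11am.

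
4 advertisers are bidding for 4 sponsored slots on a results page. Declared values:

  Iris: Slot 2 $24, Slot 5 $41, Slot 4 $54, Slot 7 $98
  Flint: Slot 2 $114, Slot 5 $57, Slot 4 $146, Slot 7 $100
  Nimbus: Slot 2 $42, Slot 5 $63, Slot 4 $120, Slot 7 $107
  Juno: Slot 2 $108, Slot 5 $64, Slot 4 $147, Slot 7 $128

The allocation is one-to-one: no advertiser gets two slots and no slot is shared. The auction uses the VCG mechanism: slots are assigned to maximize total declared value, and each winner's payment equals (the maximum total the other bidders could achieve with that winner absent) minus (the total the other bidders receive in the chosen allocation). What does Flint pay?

Efficient allocation: Iris→Slot 7 ($98), Flint→Slot 2 ($114), Nimbus→Slot 5 ($63), Juno→Slot 4 ($147); total welfare W = $422.
Flint receives Slot 2 at value $114, so the others get W − 114 = $308.
Without Flint: best allocation of the remaining 3 bidders over all 4 slots is Iris→Slot 7 ($98), Nimbus→Slot 4 ($120), Juno→Slot 2 ($108), total $326.
VCG payment = (others' best without Flint) − (others' welfare with Flint) = 326 − 308 = $18.

Flint pays $18.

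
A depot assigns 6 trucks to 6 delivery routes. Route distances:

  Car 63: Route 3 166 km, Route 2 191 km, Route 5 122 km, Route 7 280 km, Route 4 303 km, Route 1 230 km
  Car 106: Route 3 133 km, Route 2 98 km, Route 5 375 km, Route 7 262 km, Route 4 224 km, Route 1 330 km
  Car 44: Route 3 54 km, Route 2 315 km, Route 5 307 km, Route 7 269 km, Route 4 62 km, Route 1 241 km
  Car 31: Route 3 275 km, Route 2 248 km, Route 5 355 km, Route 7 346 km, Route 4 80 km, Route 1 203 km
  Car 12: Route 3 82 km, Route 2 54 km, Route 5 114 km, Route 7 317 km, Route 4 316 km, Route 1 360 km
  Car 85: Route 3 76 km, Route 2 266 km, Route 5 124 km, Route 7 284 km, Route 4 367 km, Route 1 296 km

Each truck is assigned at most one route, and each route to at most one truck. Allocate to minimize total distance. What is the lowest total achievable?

Minimum total: 779 km

Optimal: Car 63→Route 5 (122 km), Car 106→Route 7 (262 km), Car 44→Route 4 (62 km), Car 31→Route 1 (203 km), Car 12→Route 2 (54 km), Car 85→Route 3 (76 km) — total 122+262+62+203+54+76 = 779 km.
Checked against all permutations: 779 km is optimal.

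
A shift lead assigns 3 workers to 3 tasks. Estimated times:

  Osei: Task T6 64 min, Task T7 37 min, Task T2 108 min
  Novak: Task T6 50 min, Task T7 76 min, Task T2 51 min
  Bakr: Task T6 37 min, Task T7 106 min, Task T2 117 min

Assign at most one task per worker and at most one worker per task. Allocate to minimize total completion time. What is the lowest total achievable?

Min total: 125 min

Optimal: Osei→Task T7 (37 min), Novak→Task T2 (51 min), Bakr→Task T6 (37 min) — total 37+51+37 = 125 min.
Row-greedy (each worker in turn takes its cheapest remaining task) gives 204 min, worse by 79.
Next-best assignment: Osei→Task T7, Novak→Task T6, Bakr→Task T2 = 204 min.
Checked against all permutations: 125 min is optimal.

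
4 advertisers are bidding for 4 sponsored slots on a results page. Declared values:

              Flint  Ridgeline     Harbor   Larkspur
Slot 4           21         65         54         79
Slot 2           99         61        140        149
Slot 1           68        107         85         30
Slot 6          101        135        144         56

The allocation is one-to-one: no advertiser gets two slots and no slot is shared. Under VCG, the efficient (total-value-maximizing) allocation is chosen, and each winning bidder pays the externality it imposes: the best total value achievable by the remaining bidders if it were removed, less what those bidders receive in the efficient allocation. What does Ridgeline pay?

Ridgeline pays $39.

Efficient allocation: Flint→Slot 2 ($99), Ridgeline→Slot 1 ($107), Harbor→Slot 6 ($144), Larkspur→Slot 4 ($79); total welfare W = $429.
Ridgeline receives Slot 1 at value $107, so the others get W − 107 = $322.
Without Ridgeline: best allocation of the remaining 3 bidders over all 4 slots is Flint→Slot 1 ($68), Harbor→Slot 6 ($144), Larkspur→Slot 2 ($149), total $361.
VCG payment = (others' best without Ridgeline) − (others' welfare with Ridgeline) = 361 − 322 = $39.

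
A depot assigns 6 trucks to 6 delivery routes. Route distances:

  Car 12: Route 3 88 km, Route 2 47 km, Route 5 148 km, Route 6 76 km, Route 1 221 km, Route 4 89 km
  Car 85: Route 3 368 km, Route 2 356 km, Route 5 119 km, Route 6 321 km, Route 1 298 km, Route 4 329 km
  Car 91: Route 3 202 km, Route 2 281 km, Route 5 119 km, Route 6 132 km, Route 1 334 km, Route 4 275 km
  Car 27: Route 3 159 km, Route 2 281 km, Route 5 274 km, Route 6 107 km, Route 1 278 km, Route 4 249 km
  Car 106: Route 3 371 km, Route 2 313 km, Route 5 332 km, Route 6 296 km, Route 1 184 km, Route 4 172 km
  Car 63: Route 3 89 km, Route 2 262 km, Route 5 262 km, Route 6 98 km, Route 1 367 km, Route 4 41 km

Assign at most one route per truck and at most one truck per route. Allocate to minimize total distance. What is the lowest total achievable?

Min total: 682 km

This is the linear assignment problem.
Optimal: Car 12→Route 2 (47 km), Car 85→Route 5 (119 km), Car 91→Route 6 (132 km), Car 27→Route 3 (159 km), Car 106→Route 1 (184 km), Car 63→Route 4 (41 km) — total 47+119+132+159+184+41 = 682 km.
Min-entry greedy (repeatedly take the single cheapest remaining cell) gives 700 km, worse by 18.
Next-best assignment: Car 12→Route 2, Car 85→Route 5, Car 91→Route 3, Car 27→Route 6, Car 106→Route 1, Car 63→Route 4 = 700 km.
Swapping Car 85↔Car 106 (Car 85→Route 1 298 km, Car 106→Route 5 332 km) adds 327.
Checked against all permutations: 682 km is optimal.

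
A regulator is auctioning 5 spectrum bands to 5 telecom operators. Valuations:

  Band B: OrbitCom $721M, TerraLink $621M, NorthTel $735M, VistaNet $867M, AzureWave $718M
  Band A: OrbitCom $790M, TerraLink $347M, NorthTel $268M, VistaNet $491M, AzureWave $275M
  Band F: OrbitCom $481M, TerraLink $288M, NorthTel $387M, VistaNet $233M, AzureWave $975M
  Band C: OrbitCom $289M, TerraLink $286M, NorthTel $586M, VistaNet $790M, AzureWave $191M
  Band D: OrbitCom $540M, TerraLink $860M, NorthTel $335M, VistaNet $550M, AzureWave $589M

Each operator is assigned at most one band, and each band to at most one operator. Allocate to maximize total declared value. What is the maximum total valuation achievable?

Maximum total: $4150M

This is a one-to-one assignment (maximum-weight bipartite matching).
Optimal: OrbitCom→Band A ($790M), TerraLink→Band D ($860M), NorthTel→Band B ($735M), VistaNet→Band C ($790M), AzureWave→Band F ($975M) — total 790+860+735+790+975 = $4150M.
Max-entry greedy (repeatedly take the single best remaining cell) gives $4078M, worse by 72.
Swapping AzureWave↔NorthTel (AzureWave→Band B $718M, NorthTel→Band F $387M) loses 605.
Every other assignment is strictly worse.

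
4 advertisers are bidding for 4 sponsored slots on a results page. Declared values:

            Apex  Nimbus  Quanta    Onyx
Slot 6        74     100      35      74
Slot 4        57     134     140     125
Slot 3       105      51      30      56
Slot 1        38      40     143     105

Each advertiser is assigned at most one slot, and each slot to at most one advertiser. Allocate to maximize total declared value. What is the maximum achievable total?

Max total: $473

Optimal: Apex→Slot 3 ($105), Nimbus→Slot 6 ($100), Quanta→Slot 1 ($143), Onyx→Slot 4 ($125) — total 105+100+143+125 = $473.
Column-greedy (each slot in turn goes to its best remaining advertiser) gives $450, worse by 23.
Every other assignment is strictly worse.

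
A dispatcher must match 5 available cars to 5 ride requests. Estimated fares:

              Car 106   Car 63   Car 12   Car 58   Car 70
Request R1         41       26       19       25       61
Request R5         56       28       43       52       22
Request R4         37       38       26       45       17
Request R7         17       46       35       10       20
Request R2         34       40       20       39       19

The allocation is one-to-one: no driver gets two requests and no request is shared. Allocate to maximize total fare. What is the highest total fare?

Treat this as an assignment problem: match each driver to one request.
Optimal: Car 106→Request R5 ($56), Car 63→Request R2 ($40), Car 12→Request R7 ($35), Car 58→Request R4 ($45), Car 70→Request R1 ($61) — total 56+40+35+45+61 = $237.
Column-greedy (each request in turn goes to its best remaining driver) gives $228, worse by 9.
Next-best assignment: Car 106→Request R5, Car 63→Request R4, Car 12→Request R7, Car 58→Request R2, Car 70→Request R1 = $229.
Every other assignment is strictly worse.

Maximum total: $237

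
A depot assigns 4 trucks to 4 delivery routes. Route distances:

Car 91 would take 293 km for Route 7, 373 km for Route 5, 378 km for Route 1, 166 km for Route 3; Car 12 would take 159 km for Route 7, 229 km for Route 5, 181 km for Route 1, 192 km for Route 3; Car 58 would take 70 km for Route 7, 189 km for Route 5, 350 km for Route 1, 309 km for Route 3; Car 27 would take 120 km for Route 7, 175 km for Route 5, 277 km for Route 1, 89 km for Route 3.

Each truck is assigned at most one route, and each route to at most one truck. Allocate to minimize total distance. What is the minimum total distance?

Treat this as an assignment problem: match each truck to one route.
Optimal: Car 91→Route 3 (166 km), Car 12→Route 1 (181 km), Car 58→Route 7 (70 km), Car 27→Route 5 (175 km) — total 166+181+70+175 = 592 km.
Next-best assignment: Car 91→Route 3, Car 12→Route 1, Car 58→Route 5, Car 27→Route 7 = 656 km.

Min total: 592 km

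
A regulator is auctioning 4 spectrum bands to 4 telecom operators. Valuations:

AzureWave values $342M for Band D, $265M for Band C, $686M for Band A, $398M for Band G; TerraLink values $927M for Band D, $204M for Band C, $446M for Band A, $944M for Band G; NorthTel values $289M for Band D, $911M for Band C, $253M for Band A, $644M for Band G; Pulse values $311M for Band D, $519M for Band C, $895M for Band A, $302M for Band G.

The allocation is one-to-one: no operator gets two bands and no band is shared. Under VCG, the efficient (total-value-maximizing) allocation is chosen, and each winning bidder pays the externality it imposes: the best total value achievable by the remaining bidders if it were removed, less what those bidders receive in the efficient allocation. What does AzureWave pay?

Efficient allocation: AzureWave→Band G ($398M), TerraLink→Band D ($927M), NorthTel→Band C ($911M), Pulse→Band A ($895M); total welfare W = $3131M.
AzureWave receives Band G at value $398M, so the others get W − 398 = $2733M.
Without AzureWave: best allocation of the remaining 3 bidders over all 4 bands is TerraLink→Band G ($944M), NorthTel→Band C ($911M), Pulse→Band A ($895M), total $2750M.
VCG payment = (others' best without AzureWave) − (others' welfare with AzureWave) = 2750 − 2733 = $17M.

AzureWave pays $17M.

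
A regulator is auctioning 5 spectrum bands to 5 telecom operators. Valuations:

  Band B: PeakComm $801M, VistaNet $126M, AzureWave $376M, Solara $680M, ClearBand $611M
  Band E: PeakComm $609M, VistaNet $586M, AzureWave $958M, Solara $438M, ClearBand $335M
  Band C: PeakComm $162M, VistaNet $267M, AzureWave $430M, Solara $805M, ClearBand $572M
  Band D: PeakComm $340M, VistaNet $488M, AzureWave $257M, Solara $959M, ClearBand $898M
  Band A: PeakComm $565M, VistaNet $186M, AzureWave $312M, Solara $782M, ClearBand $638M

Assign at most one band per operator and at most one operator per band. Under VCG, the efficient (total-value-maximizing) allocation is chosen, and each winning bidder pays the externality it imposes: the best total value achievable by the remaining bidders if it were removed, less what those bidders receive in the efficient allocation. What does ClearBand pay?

Efficient allocation: PeakComm→Band B ($801M), VistaNet→Band C ($267M), AzureWave→Band E ($958M), Solara→Band A ($782M), ClearBand→Band D ($898M); total welfare W = $3706M.
ClearBand receives Band D at value $898M, so the others get W − 898 = $2808M.
Without ClearBand: best allocation of the remaining 4 bidders over all 5 bands is PeakComm→Band B ($801M), VistaNet→Band D ($488M), AzureWave→Band E ($958M), Solara→Band C ($805M), total $3052M.
VCG payment = (others' best without ClearBand) − (others' welfare with ClearBand) = 3052 − 2808 = $244M.

ClearBand pays $244M.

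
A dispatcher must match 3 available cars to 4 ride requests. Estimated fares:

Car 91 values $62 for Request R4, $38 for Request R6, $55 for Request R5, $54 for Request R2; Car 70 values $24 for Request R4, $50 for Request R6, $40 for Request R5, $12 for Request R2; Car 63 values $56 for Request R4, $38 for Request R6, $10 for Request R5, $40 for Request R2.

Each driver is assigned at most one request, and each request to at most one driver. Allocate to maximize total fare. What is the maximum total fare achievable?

Maximum total: $161

Optimal: Car 91→Request R5 ($55), Car 70→Request R6 ($50), Car 63→Request R4 ($56) — total 55+50+56 = $161.
Max-entry greedy (repeatedly take the single best remaining cell) gives $152, worse by 9.
Next-best assignment: Car 91→Request R2, Car 70→Request R6, Car 63→Request R4 = $160.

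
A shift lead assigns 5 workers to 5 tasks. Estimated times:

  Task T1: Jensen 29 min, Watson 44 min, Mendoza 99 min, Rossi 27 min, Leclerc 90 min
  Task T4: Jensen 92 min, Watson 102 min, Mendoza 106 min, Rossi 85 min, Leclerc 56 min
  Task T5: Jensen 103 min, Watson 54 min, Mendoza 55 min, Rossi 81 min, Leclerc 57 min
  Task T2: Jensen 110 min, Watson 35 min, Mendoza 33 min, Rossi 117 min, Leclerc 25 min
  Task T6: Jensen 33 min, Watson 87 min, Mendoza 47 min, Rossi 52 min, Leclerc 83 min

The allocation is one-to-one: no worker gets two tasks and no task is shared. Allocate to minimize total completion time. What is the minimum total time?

Optimal: Jensen→Task T6 (33 min), Watson→Task T5 (54 min), Mendoza→Task T2 (33 min), Rossi→Task T1 (27 min), Leclerc→Task T4 (56 min) — total 33+54+33+27+56 = 203 min.
Min-entry greedy (repeatedly take the single cheapest remaining cell) gives 245 min, worse by 42.
Next-best assignment: Jensen→Task T6, Watson→Task T2, Mendoza→Task T5, Rossi→Task T1, Leclerc→Task T4 = 206 min.

Minimum total: 203 min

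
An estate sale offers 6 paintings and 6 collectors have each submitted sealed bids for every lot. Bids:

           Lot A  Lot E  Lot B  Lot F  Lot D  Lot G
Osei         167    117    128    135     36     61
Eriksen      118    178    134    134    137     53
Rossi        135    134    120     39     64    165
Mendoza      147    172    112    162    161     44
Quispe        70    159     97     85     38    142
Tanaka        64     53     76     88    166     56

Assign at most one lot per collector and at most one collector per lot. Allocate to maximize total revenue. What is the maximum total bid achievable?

This is a one-to-one assignment (maximum-weight bipartite matching).
Optimal: Osei→Lot A ($167), Eriksen→Lot B ($134), Rossi→Lot G ($165), Mendoza→Lot F ($162), Quispe→Lot E ($159), Tanaka→Lot D ($166) — total 167+134+165+162+159+166 = $953.
Max-entry greedy (repeatedly take the single best remaining cell) gives $935, worse by 18.
Next-best assignment: Osei→Lot A, Eriksen→Lot E, Rossi→Lot B, Mendoza→Lot F, Quispe→Lot G, Tanaka→Lot D = $935.

Max total: $953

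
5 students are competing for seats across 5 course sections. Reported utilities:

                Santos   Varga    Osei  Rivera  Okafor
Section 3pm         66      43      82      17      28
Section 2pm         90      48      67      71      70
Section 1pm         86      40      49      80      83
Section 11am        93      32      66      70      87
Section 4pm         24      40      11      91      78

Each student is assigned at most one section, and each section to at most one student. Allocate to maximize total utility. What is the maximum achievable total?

Maximum total: 397 points

Optimal: Santos→Section 11am (93 points), Varga→Section 2pm (48 points), Osei→Section 3pm (82 points), Rivera→Section 4pm (91 points), Okafor→Section 1pm (83 points) — total 93+48+82+91+83 = 397 points.
Column-greedy (each section in turn goes to its best remaining student) gives 365 points, worse by 32.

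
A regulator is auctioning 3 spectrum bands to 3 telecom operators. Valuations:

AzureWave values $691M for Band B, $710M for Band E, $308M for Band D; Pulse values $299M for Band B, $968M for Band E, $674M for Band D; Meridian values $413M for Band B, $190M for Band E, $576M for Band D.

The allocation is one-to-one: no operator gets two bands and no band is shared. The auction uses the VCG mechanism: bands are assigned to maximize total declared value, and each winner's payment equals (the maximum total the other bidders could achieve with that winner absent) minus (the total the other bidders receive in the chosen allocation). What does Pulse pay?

Efficient allocation: AzureWave→Band B ($691M), Pulse→Band E ($968M), Meridian→Band D ($576M); total welfare W = $2235M.
Pulse receives Band E at value $968M, so the others get W − 968 = $1267M.
Without Pulse: best allocation of the remaining 2 bidders over all 3 bands is AzureWave→Band E ($710M), Meridian→Band D ($576M), total $1286M.
VCG payment = (others' best without Pulse) − (others' welfare with Pulse) = 1286 − 1267 = $19M.

Pulse pays $19M.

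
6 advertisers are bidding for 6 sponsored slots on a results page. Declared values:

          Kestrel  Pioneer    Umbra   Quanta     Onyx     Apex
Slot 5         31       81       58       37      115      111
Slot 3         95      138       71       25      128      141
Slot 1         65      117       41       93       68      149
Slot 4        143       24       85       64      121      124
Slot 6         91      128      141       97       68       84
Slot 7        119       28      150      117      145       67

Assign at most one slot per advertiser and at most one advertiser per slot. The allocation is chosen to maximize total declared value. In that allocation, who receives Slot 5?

This is the linear assignment problem.
Optimal: Kestrel→Slot 4 ($143), Pioneer→Slot 3 ($138), Umbra→Slot 6 ($141), Quanta→Slot 7 ($117), Onyx→Slot 5 ($115), Apex→Slot 1 ($149) — total 143+138+141+117+115+149 = $803.
Swapping Quanta↔Kestrel (Quanta→Slot 4 $64, Kestrel→Slot 7 $119) loses 77.
Onyx's own top slot is Slot 7 ($145), but forcing Onyx→Slot 7 and reassigning the rest optimally gives only $771 — worse by 32.

Onyx receives Slot 5.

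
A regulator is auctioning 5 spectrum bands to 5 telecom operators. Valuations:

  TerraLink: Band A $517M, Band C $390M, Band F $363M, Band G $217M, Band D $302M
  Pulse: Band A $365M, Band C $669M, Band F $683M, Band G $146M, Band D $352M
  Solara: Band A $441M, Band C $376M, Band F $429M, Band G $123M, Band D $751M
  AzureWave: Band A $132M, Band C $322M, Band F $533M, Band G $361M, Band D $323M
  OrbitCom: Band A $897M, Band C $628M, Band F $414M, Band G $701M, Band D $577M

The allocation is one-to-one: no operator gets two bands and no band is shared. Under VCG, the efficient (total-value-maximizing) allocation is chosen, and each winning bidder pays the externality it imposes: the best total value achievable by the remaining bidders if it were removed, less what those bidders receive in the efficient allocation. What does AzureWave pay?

AzureWave pays $83M.

Efficient allocation: TerraLink→Band A ($517M), Pulse→Band C ($669M), Solara→Band D ($751M), AzureWave→Band F ($533M), OrbitCom→Band G ($701M); total welfare W = $3171M.
AzureWave receives Band F at value $533M, so the others get W − 533 = $2638M.
Without AzureWave: best allocation of the remaining 4 bidders over all 5 bands is TerraLink→Band C ($390M), Pulse→Band F ($683M), Solara→Band D ($751M), OrbitCom→Band A ($897M), total $2721M.
VCG payment = (others' best without AzureWave) − (others' welfare with AzureWave) = 2721 − 2638 = $83M.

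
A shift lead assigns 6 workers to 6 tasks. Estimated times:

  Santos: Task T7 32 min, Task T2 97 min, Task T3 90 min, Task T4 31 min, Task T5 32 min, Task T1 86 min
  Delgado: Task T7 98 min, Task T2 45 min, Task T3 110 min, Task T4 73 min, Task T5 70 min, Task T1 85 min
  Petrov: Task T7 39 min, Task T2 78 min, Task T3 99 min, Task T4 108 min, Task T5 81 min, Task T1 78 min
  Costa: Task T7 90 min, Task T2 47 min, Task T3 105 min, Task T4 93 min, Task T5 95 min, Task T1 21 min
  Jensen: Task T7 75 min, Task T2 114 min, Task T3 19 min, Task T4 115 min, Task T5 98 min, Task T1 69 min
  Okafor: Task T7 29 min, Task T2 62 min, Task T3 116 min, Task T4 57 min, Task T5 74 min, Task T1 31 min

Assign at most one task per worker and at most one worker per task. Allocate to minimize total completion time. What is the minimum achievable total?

Optimal: Santos→Task T5 (32 min), Delgado→Task T2 (45 min), Petrov→Task T7 (39 min), Costa→Task T1 (21 min), Jensen→Task T3 (19 min), Okafor→Task T4 (57 min) — total 32+45+39+21+19+57 = 213 min.
Column-greedy (each task in turn goes to its cheapest remaining worker) gives 226 min, worse by 13.
Checked against all permutations: 213 min is optimal.

Min total: 213 min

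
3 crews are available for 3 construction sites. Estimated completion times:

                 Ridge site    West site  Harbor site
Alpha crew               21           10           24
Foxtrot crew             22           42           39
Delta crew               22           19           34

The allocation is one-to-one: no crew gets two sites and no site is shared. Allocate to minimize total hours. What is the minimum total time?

Minimum total: 65 hours

Optimal: Alpha crew→Harbor site (24 hours), Foxtrot crew→Ridge site (22 hours), Delta crew→West site (19 hours) — total 24+22+19 = 65 hours.
Column-greedy (each site in turn goes to its cheapest remaining crew) gives 79 hours, worse by 14.
Swapping Foxtrot crew↔Delta crew (Foxtrot crew→West site 42 hours, Delta crew→Ridge site 22 hours) adds 23.
No other one-to-one assignment undercuts 65 hours.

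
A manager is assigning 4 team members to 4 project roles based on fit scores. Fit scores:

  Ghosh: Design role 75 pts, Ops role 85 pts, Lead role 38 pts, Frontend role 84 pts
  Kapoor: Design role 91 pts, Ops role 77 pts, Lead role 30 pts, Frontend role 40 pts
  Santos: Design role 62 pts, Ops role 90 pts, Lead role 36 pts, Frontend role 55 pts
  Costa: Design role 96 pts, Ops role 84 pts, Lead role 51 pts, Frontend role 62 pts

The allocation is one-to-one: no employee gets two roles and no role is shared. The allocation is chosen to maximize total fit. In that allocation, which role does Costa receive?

Optimal: Ghosh→Frontend role (84 pts), Kapoor→Design role (91 pts), Santos→Ops role (90 pts), Costa→Lead role (51 pts) — total 84+91+90+51 = 316 pts.
Row-greedy (each employee in turn takes its best remaining role) gives 282 pts, worse by 34.
Next-best assignment: Ghosh→Frontend role, Kapoor→Lead role, Santos→Ops role, Costa→Design role = 300 pts.
Costa's own top role is Design role (96 pts), but forcing Costa→Design role and reassigning the rest optimally gives only 300 pts — worse by 16.

Costa receives Lead role.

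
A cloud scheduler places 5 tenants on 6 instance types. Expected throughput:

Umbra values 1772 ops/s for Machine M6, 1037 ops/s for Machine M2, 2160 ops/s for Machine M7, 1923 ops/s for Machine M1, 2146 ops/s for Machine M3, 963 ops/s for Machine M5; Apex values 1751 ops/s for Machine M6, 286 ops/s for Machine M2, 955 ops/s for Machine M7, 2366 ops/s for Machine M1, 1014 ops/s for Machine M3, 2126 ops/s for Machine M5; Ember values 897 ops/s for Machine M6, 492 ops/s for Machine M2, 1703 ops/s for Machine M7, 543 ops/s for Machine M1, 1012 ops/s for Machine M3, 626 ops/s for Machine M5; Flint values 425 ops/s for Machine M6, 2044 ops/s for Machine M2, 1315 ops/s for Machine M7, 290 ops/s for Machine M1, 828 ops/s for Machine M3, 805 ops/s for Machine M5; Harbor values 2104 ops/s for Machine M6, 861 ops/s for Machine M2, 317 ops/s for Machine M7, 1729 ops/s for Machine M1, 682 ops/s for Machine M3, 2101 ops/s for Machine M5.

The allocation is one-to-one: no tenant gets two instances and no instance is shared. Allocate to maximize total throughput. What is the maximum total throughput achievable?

Optimal: Umbra→Machine M3 (2146 ops/s), Apex→Machine M1 (2366 ops/s), Ember→Machine M7 (1703 ops/s), Flint→Machine M2 (2044 ops/s), Harbor→Machine M6 (2104 ops/s) — total 2146+2366+1703+2044+2104 = 10363 ops/s.
Row-greedy (each tenant in turn takes its best remaining instance) gives 9686 ops/s, worse by 677.
Swapping Harbor↔Flint (Harbor→Machine M2 861 ops/s, Flint→Machine M6 425 ops/s) loses 2862.
Checked against all permutations: 10363 ops/s is optimal.

Maximum total: 10363 ops/s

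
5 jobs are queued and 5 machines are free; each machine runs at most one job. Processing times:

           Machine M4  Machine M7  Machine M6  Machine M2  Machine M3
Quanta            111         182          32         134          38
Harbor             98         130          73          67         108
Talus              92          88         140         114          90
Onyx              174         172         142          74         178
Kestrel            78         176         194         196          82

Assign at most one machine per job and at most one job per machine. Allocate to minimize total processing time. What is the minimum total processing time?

Optimal: Quanta→Machine M3 (38 min), Harbor→Machine M6 (73 min), Talus→Machine M7 (88 min), Onyx→Machine M2 (74 min), Kestrel→Machine M4 (78 min) — total 38+73+88+74+78 = 351 min.
Row-greedy (each job in turn takes its cheapest remaining machine) gives 443 min, worse by 92.
Every other assignment is strictly worse.

Min total: 351 min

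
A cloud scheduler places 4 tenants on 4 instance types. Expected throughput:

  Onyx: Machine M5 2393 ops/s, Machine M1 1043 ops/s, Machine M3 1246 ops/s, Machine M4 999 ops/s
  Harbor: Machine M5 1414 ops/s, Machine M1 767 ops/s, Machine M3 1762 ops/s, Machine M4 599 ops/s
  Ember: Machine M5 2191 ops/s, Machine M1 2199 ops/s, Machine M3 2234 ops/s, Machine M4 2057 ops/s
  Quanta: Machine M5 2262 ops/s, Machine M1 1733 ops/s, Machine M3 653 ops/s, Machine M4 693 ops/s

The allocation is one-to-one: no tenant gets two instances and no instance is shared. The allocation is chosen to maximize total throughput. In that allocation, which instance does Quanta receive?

Quanta receives Machine M1.

This is a one-to-one assignment (maximum-weight bipartite matching).
Optimal: Onyx→Machine M5 (2393 ops/s), Harbor→Machine M3 (1762 ops/s), Ember→Machine M4 (2057 ops/s), Quanta→Machine M1 (1733 ops/s) — total 2393+1762+2057+1733 = 7945 ops/s.
Next-best assignment: Onyx→Machine M4, Harbor→Machine M3, Ember→Machine M1, Quanta→Machine M5 = 7222 ops/s.
Swapping Harbor↔Ember (Harbor→Machine M4 599 ops/s, Ember→Machine M3 2234 ops/s) loses 986.
No other one-to-one assignment exceeds 7945 ops/s.
Quanta's own top instance is Machine M5 (2262 ops/s), but forcing Quanta→Machine M5 and reassigning the rest optimally gives only 7222 ops/s — worse by 723.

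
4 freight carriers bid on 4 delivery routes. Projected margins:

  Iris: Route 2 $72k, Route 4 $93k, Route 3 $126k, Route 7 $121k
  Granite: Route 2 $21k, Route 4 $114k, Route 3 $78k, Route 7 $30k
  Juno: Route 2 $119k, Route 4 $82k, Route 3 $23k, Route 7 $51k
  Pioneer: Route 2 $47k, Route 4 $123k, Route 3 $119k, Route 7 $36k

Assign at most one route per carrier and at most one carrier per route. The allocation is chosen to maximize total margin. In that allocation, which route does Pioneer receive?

This is the linear assignment problem.
Optimal: Iris→Route 7 ($121k), Granite→Route 4 ($114k), Juno→Route 2 ($119k), Pioneer→Route 3 ($119k) — total 121+114+119+119 = $473k.
Max-entry greedy (repeatedly take the single best remaining cell) gives $398k, worse by 75.
Every other assignment is strictly worse.
Pioneer's own top route is Route 4 ($123k), but forcing Pioneer→Route 4 and reassigning the rest optimally gives only $441k — worse by 32.

Pioneer receives Route 3.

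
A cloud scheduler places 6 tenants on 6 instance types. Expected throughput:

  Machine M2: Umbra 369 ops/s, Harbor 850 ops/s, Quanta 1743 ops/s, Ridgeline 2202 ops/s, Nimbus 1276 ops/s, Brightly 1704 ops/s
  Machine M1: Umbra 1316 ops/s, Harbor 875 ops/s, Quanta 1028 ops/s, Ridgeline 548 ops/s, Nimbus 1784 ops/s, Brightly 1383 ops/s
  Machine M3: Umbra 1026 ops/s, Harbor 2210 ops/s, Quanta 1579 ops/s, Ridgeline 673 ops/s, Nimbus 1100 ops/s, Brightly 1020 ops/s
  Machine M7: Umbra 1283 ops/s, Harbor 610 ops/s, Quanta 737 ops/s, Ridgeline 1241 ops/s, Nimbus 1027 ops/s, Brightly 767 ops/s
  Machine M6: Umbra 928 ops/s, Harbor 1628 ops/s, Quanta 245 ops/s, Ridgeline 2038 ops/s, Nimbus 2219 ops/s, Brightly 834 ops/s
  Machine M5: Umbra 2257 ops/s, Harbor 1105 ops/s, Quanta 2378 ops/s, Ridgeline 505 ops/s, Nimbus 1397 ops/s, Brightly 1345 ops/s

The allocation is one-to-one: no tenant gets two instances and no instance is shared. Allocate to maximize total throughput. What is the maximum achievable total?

Optimal: Umbra→Machine M7 (1283 ops/s), Harbor→Machine M3 (2210 ops/s), Quanta→Machine M5 (2378 ops/s), Ridgeline→Machine M2 (2202 ops/s), Nimbus→Machine M6 (2219 ops/s), Brightly→Machine M1 (1383 ops/s) — total 1283+2210+2378+2202+2219+1383 = 11675 ops/s.
Row-greedy (each tenant in turn takes its best remaining instance) gives 10799 ops/s, worse by 876.
Swapping Quanta↔Brightly (Quanta→Machine M1 1028 ops/s, Brightly→Machine M5 1345 ops/s) loses 1388.

Maximum total: 11675 ops/s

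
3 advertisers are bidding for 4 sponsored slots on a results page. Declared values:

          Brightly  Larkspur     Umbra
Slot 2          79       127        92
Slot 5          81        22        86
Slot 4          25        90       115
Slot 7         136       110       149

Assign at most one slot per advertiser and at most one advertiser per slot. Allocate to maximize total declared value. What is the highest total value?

Optimal: Brightly→Slot 7 ($136), Larkspur→Slot 2 ($127), Umbra→Slot 4 ($115) — total 136+127+115 = $378.
Max-entry greedy (repeatedly take the single best remaining cell) gives $357, worse by 21.
Next-best assignment: Brightly→Slot 5, Larkspur→Slot 2, Umbra→Slot 7 = $357.
No other one-to-one assignment exceeds $378.

Max total: $378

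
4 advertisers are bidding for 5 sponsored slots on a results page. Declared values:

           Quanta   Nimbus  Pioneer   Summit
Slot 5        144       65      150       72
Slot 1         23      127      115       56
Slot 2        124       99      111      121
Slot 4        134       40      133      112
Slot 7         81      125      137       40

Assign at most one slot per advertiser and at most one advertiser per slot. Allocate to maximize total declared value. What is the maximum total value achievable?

Max total: $532

Optimal: Quanta→Slot 4 ($134), Nimbus→Slot 1 ($127), Pioneer→Slot 5 ($150), Summit→Slot 2 ($121) — total 134+127+150+121 = $532.
Row-greedy (each advertiser in turn takes its best remaining slot) gives $529, worse by 3.
Checked against all permutations: $532 is optimal.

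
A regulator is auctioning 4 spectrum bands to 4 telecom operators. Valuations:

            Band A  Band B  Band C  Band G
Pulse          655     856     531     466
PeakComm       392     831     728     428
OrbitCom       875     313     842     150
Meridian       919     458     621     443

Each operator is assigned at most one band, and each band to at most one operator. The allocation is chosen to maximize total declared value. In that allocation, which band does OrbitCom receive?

Optimal: Pulse→Band G ($466M), PeakComm→Band B ($831M), OrbitCom→Band C ($842M), Meridian→Band A ($919M) — total 466+831+842+919 = $3058M.
Column-greedy (each band in turn goes to its best remaining operator) gives $3045M, worse by 13.
Next-best assignment: Pulse→Band B, PeakComm→Band G, OrbitCom→Band C, Meridian→Band A = $3045M.
OrbitCom's own top band is Band A ($875M), but forcing OrbitCom→Band A and reassigning the rest optimally gives only $2902M — worse by 156.

OrbitCom receives Band C.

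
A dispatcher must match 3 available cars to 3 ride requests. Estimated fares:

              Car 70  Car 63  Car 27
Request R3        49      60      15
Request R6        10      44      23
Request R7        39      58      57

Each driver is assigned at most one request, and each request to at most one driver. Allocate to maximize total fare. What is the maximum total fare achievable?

Max total: $150

Treat this as an assignment problem: match each driver to one request.
Optimal: Car 70→Request R3 ($49), Car 63→Request R6 ($44), Car 27→Request R7 ($57) — total 49+44+57 = $150.
Column-greedy (each request in turn goes to its best remaining driver) gives $122, worse by 28.
Swapping Car 70↔Car 27 (Car 70→Request R7 $39, Car 27→Request R3 $15) loses 52.
No other one-to-one assignment exceeds $150.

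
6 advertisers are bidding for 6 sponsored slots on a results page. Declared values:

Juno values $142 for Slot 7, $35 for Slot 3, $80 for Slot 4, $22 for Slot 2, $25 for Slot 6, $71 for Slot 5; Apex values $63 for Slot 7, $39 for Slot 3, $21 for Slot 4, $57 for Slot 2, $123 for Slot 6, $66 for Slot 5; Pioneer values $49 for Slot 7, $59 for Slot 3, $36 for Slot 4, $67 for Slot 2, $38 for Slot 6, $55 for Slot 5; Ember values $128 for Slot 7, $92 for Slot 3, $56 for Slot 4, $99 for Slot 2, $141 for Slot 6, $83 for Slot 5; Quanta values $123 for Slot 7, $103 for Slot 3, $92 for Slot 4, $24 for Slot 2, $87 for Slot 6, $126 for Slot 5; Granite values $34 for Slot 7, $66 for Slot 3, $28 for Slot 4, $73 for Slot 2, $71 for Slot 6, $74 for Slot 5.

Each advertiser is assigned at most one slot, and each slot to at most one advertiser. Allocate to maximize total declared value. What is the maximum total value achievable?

This is the linear assignment problem.
Optimal: Juno→Slot 7 ($142), Apex→Slot 6 ($123), Pioneer→Slot 4 ($36), Ember→Slot 3 ($92), Quanta→Slot 5 ($126), Granite→Slot 2 ($73) — total 142+123+36+92+126+73 = $592.
Column-greedy (each slot in turn goes to its best remaining advertiser) gives $552, worse by 40.

Max total: $592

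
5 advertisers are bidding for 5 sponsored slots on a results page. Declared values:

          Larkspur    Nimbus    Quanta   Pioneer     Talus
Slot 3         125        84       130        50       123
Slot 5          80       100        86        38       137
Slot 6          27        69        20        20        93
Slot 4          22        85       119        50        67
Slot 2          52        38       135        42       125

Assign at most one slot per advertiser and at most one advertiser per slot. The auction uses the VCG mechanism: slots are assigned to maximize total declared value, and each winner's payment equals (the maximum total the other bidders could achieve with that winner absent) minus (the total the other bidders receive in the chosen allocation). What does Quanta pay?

Quanta pays $19.

Efficient allocation: Larkspur→Slot 3 ($125), Nimbus→Slot 6 ($69), Quanta→Slot 2 ($135), Pioneer→Slot 4 ($50), Talus→Slot 5 ($137); total welfare W = $516.
Quanta receives Slot 2 at value $135, so the others get W − 135 = $381.
Without Quanta: best allocation of the remaining 4 bidders over all 5 slots is Larkspur→Slot 3 ($125), Nimbus→Slot 5 ($100), Pioneer→Slot 4 ($50), Talus→Slot 2 ($125), total $400.
VCG payment = (others' best without Quanta) − (others' welfare with Quanta) = 400 − 381 = $19.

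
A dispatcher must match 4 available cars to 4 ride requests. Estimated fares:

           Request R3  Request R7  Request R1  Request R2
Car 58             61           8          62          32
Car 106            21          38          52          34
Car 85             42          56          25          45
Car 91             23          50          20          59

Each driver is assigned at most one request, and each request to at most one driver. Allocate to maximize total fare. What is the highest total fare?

Optimal: Car 58→Request R3 ($61), Car 106→Request R1 ($52), Car 85→Request R7 ($56), Car 91→Request R2 ($59) — total 61+52+56+59 = $228.
Row-greedy (each driver in turn takes its best remaining request) gives $168, worse by 60.
Swapping Car 106↔Car 91 (Car 106→Request R2 $34, Car 91→Request R1 $20) loses 57.
Every other assignment is strictly worse.

Maximum total: $228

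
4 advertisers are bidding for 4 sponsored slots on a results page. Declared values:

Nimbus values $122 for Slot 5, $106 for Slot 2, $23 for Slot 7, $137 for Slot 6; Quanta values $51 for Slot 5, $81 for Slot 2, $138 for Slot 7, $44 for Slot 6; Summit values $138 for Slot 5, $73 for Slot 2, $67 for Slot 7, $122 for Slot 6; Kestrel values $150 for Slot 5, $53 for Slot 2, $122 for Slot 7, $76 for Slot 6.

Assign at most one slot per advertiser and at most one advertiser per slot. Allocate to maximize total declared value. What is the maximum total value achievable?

Max total: $516

Optimal: Nimbus→Slot 2 ($106), Quanta→Slot 7 ($138), Summit→Slot 6 ($122), Kestrel→Slot 5 ($150) — total 106+138+122+150 = $516.
Row-greedy (each advertiser in turn takes its best remaining slot) gives $466, worse by 50.
Next-best assignment: Nimbus→Slot 6, Quanta→Slot 7, Summit→Slot 2, Kestrel→Slot 5 = $498.
Every other assignment is strictly worse.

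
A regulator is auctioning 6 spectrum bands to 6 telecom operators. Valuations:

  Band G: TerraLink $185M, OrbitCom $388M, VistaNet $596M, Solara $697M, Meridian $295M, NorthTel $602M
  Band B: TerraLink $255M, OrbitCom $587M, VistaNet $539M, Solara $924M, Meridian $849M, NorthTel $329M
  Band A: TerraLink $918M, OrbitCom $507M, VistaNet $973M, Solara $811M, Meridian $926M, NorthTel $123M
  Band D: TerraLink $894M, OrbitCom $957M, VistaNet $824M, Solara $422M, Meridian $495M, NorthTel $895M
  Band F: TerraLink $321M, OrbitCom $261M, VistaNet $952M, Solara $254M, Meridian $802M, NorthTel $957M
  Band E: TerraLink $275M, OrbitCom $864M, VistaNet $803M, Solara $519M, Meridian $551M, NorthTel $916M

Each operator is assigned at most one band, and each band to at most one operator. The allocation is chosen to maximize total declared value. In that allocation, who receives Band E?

NorthTel receives Band E.

Optimal: TerraLink→Band A ($918M), OrbitCom→Band D ($957M), VistaNet→Band F ($952M), Solara→Band G ($697M), Meridian→Band B ($849M), NorthTel→Band E ($916M) — total 918+957+952+697+849+916 = $5289M.
Row-greedy (each operator in turn takes its best remaining band) gives $4904M, worse by 385.
NorthTel's own top band is Band F ($957M), but forcing NorthTel→Band F and reassigning the rest optimally gives only $5234M — worse by 55.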